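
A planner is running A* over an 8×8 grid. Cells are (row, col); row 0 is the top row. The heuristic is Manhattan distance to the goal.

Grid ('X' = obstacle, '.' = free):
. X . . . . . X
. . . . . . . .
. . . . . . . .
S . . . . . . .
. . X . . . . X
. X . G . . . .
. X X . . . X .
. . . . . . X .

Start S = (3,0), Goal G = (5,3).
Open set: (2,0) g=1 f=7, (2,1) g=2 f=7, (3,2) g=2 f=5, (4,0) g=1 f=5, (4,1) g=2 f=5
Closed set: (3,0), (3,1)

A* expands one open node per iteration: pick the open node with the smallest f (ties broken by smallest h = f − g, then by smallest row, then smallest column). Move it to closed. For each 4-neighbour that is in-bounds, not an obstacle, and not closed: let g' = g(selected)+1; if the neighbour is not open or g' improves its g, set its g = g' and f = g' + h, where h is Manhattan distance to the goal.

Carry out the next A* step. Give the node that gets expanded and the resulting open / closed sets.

step 1: expand (3,2) (f=5, h=3) → closed; open now [(2,0) g=1 f=7, (2,1) g=2 f=7, (2,2) g=3 f=7, (3,3) g=3 f=5, (4,0) g=1 f=5, (4,1) g=2 f=5]

expanded=(3,2); open=[(2,0) g=1 f=7, (2,1) g=2 f=7, (2,2) g=3 f=7, (3,3) g=3 f=5, (4,0) g=1 f=5, (4,1) g=2 f=5]; closed=[(3,0), (3,1), (3,2)]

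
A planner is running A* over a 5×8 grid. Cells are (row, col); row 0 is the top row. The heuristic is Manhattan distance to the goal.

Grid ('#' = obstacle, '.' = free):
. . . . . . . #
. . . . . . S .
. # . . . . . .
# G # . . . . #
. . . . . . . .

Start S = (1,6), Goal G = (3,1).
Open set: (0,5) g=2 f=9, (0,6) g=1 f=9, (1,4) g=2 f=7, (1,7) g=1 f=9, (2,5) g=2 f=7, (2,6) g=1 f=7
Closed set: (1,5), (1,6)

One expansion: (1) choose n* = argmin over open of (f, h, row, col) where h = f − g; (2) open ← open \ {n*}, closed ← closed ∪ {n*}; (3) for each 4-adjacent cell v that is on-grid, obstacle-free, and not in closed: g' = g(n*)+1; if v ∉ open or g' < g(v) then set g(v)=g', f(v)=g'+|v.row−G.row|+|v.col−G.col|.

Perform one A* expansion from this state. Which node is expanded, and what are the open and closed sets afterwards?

expanded=(1,4); open=[(0,4) g=3 f=9, (0,5) g=2 f=9, (0,6) g=1 f=9, (1,3) g=3 f=7, (1,7) g=1 f=9, (2,4) g=3 f=7, (2,5) g=2 f=7, (2,6) g=1 f=7]; closed=[(1,4), (1,5), (1,6)]

step 1: expand (1,4) (f=7, h=5) → closed; open now [(0,4) g=3 f=9, (0,5) g=2 f=9, (0,6) g=1 f=9, (1,3) g=3 f=7, (1,7) g=1 f=9, (2,4) g=3 f=7, (2,5) g=2 f=7, (2,6) g=1 f=7]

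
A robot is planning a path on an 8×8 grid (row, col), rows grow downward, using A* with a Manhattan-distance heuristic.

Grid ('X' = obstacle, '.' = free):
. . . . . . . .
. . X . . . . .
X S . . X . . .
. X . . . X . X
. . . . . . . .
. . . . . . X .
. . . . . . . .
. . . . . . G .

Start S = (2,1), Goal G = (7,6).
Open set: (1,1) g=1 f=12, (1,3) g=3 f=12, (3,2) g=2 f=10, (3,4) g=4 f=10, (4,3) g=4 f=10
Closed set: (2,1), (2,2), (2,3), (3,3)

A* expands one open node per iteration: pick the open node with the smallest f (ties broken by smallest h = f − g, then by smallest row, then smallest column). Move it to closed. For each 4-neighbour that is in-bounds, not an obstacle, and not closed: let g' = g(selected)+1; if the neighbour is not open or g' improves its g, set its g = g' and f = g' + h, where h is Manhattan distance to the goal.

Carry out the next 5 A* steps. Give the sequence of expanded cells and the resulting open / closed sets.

step 1: expand (3,4) (f=10, h=6) → closed; open now [(1,1) g=1 f=12, (1,3) g=3 f=12, (3,2) g=2 f=10, (4,3) g=4 f=10, (4,4) g=5 f=10]
step 2: expand (4,4) (f=10, h=5) → closed; open now [(1,1) g=1 f=12, (1,3) g=3 f=12, (3,2) g=2 f=10, (4,3) g=4 f=10, (4,5) g=6 f=10, (5,4) g=6 f=10]
step 3: expand (4,5) (f=10, h=4) → closed; open now [(1,1) g=1 f=12, (1,3) g=3 f=12, (3,2) g=2 f=10, (4,3) g=4 f=10, (4,6) g=7 f=10, (5,4) g=6 f=10, (5,5) g=7 f=10]
step 4: expand (4,6) (f=10, h=3) → closed; open now [(1,1) g=1 f=12, (1,3) g=3 f=12, (3,2) g=2 f=10, (3,6) g=8 f=12, (4,3) g=4 f=10, (4,7) g=8 f=12, (5,4) g=6 f=10, (5,5) g=7 f=10]
step 5: expand (5,5) (f=10, h=3) → closed; open now [(1,1) g=1 f=12, (1,3) g=3 f=12, (3,2) g=2 f=10, (3,6) g=8 f=12, (4,3) g=4 f=10, (4,7) g=8 f=12, (5,4) g=6 f=10, (6,5) g=8 f=10]

order=[(3,4) → (4,4) → (4,5) → (4,6) → (5,5)]; open=[(1,1) g=1 f=12, (1,3) g=3 f=12, (3,2) g=2 f=10, (3,6) g=8 f=12, (4,3) g=4 f=10, (4,7) g=8 f=12, (5,4) g=6 f=10, (6,5) g=8 f=10]; closed=[(2,1), (2,2), (2,3), (3,3), (3,4), (4,4), (4,5), (4,6), (5,5)]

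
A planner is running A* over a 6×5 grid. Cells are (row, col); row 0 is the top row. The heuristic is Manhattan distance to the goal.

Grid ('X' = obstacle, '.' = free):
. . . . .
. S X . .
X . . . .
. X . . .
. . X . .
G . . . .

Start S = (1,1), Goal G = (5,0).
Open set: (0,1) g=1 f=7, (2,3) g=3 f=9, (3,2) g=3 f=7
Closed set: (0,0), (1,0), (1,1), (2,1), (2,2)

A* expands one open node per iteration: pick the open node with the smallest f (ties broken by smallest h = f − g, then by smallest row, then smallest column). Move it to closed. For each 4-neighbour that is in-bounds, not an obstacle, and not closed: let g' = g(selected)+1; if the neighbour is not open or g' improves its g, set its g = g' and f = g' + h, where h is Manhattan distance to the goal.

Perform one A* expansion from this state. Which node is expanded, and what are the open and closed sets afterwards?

step 1: expand (3,2) (f=7, h=4) → closed; open now [(0,1) g=1 f=7, (2,3) g=3 f=9, (3,3) g=4 f=9]

expanded=(3,2); open=[(0,1) g=1 f=7, (2,3) g=3 f=9, (3,3) g=4 f=9]; closed=[(0,0), (1,0), (1,1), (2,1), (2,2), (3,2)]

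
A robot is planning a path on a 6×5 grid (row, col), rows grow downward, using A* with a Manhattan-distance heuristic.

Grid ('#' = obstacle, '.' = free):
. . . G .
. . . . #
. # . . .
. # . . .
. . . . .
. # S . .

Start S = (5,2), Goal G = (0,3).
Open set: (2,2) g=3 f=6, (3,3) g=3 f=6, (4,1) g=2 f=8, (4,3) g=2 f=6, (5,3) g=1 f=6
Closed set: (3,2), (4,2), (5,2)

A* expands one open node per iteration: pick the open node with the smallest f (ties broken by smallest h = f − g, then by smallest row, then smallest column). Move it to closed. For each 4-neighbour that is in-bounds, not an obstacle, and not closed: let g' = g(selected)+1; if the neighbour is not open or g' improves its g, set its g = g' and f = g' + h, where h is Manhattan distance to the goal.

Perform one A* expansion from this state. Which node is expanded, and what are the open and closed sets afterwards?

expanded=(2,2); open=[(1,2) g=4 f=6, (2,3) g=4 f=6, (3,3) g=3 f=6, (4,1) g=2 f=8, (4,3) g=2 f=6, (5,3) g=1 f=6]; closed=[(2,2), (3,2), (4,2), (5,2)]

step 1: expand (2,2) (f=6, h=3) → closed; open now [(1,2) g=4 f=6, (2,3) g=4 f=6, (3,3) g=3 f=6, (4,1) g=2 f=8, (4,3) g=2 f=6, (5,3) g=1 f=6]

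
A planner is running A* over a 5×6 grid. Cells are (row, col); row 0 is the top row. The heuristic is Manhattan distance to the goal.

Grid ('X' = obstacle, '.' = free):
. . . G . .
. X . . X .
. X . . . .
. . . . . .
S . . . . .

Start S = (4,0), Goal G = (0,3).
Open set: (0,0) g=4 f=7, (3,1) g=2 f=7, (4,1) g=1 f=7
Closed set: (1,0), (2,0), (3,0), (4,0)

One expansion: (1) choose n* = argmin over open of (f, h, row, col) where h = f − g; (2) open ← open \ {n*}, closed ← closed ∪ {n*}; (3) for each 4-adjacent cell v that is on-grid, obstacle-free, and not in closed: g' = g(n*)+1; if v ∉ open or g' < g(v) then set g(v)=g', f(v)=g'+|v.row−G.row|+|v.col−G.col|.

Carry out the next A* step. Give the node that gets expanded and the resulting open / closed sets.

step 1: expand (0,0) (f=7, h=3) → closed; open now [(0,1) g=5 f=7, (3,1) g=2 f=7, (4,1) g=1 f=7]

expanded=(0,0); open=[(0,1) g=5 f=7, (3,1) g=2 f=7, (4,1) g=1 f=7]; closed=[(0,0), (1,0), (2,0), (3,0), (4,0)]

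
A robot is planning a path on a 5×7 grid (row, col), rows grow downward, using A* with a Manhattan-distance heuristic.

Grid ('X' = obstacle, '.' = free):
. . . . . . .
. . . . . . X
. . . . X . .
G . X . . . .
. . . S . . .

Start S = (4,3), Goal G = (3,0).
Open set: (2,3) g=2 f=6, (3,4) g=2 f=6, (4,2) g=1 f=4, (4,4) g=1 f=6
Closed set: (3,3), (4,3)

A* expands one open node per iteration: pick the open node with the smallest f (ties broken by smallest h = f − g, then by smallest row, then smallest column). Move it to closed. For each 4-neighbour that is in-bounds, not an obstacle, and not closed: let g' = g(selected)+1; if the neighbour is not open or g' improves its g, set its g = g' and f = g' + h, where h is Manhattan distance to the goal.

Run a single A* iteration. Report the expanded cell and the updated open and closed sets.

step 1: expand (4,2) (f=4, h=3) → closed; open now [(2,3) g=2 f=6, (3,4) g=2 f=6, (4,1) g=2 f=4, (4,4) g=1 f=6]

expanded=(4,2); open=[(2,3) g=2 f=6, (3,4) g=2 f=6, (4,1) g=2 f=4, (4,4) g=1 f=6]; closed=[(3,3), (4,2), (4,3)]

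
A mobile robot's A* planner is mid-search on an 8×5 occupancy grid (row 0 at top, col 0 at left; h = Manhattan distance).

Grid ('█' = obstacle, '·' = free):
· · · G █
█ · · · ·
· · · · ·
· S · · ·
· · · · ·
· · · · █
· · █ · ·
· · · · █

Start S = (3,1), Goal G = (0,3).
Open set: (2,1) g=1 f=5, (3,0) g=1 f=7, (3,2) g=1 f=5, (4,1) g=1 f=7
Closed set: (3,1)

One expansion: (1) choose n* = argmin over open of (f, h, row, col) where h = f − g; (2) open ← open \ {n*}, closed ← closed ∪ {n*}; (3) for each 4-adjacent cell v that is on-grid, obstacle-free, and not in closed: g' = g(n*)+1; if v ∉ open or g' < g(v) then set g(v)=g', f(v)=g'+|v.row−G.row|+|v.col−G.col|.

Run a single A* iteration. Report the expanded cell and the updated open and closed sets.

step 1: expand (2,1) (f=5, h=4) → closed; open now [(1,1) g=2 f=5, (2,0) g=2 f=7, (2,2) g=2 f=5, (3,0) g=1 f=7, (3,2) g=1 f=5, (4,1) g=1 f=7]

expanded=(2,1); open=[(1,1) g=2 f=5, (2,0) g=2 f=7, (2,2) g=2 f=5, (3,0) g=1 f=7, (3,2) g=1 f=5, (4,1) g=1 f=7]; closed=[(2,1), (3,1)]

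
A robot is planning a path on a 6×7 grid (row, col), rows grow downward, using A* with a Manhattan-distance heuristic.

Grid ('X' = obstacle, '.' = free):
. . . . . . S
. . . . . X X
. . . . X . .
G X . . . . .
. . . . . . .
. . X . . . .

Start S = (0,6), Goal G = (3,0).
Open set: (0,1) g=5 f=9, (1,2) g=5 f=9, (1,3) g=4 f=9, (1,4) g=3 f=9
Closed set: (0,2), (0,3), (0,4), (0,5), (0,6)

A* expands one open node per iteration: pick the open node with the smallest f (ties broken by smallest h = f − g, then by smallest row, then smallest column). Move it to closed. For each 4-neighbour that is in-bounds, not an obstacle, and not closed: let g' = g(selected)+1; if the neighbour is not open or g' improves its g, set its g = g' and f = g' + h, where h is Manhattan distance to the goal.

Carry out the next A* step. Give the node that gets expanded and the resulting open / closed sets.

step 1: expand (0,1) (f=9, h=4) → closed; open now [(0,0) g=6 f=9, (1,1) g=6 f=9, (1,2) g=5 f=9, (1,3) g=4 f=9, (1,4) g=3 f=9]

expanded=(0,1); open=[(0,0) g=6 f=9, (1,1) g=6 f=9, (1,2) g=5 f=9, (1,3) g=4 f=9, (1,4) g=3 f=9]; closed=[(0,1), (0,2), (0,3), (0,4), (0,5), (0,6)]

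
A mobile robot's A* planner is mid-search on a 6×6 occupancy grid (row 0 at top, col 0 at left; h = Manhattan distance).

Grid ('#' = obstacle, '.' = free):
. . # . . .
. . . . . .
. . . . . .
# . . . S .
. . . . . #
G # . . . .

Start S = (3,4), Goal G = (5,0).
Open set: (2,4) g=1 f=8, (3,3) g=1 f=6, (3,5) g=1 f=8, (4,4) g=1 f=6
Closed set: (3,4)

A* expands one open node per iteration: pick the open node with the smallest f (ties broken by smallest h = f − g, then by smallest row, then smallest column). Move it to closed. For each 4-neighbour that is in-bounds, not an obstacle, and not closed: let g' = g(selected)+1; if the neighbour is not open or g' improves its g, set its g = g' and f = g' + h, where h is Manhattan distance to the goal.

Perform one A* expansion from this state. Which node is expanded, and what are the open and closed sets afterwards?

step 1: expand (3,3) (f=6, h=5) → closed; open now [(2,3) g=2 f=8, (2,4) g=1 f=8, (3,2) g=2 f=6, (3,5) g=1 f=8, (4,3) g=2 f=6, (4,4) g=1 f=6]

expanded=(3,3); open=[(2,3) g=2 f=8, (2,4) g=1 f=8, (3,2) g=2 f=6, (3,5) g=1 f=8, (4,3) g=2 f=6, (4,4) g=1 f=6]; closed=[(3,3), (3,4)]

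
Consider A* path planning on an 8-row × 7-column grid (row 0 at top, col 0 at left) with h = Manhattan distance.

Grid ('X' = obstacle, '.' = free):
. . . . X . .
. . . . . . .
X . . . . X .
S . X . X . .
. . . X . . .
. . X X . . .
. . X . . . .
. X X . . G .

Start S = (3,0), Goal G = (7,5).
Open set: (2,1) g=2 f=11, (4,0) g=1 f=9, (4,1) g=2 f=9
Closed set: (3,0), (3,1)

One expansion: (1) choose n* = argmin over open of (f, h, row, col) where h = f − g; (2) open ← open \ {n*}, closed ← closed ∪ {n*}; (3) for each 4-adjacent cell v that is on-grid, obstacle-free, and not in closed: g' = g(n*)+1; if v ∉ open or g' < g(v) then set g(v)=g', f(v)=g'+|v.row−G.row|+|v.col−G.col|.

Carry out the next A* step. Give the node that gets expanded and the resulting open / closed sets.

expanded=(4,1); open=[(2,1) g=2 f=11, (4,0) g=1 f=9, (4,2) g=3 f=9, (5,1) g=3 f=9]; closed=[(3,0), (3,1), (4,1)]

step 1: expand (4,1) (f=9, h=7) → closed; open now [(2,1) g=2 f=11, (4,0) g=1 f=9, (4,2) g=3 f=9, (5,1) g=3 f=9]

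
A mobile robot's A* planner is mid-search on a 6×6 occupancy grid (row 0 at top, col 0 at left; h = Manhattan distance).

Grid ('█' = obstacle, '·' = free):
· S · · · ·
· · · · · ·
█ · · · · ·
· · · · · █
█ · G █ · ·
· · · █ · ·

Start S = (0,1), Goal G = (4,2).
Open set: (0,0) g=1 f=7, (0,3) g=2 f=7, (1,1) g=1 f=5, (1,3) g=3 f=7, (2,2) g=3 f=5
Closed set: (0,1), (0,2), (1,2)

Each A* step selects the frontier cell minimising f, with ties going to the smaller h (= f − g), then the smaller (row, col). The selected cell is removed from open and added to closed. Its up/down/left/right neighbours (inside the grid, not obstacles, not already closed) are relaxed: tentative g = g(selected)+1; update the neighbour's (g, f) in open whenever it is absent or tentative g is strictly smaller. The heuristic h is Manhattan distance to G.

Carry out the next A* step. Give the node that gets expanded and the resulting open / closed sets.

expanded=(2,2); open=[(0,0) g=1 f=7, (0,3) g=2 f=7, (1,1) g=1 f=5, (1,3) g=3 f=7, (2,1) g=4 f=7, (2,3) g=4 f=7, (3,2) g=4 f=5]; closed=[(0,1), (0,2), (1,2), (2,2)]

step 1: expand (2,2) (f=5, h=2) → closed; open now [(0,0) g=1 f=7, (0,3) g=2 f=7, (1,1) g=1 f=5, (1,3) g=3 f=7, (2,1) g=4 f=7, (2,3) g=4 f=7, (3,2) g=4 f=5]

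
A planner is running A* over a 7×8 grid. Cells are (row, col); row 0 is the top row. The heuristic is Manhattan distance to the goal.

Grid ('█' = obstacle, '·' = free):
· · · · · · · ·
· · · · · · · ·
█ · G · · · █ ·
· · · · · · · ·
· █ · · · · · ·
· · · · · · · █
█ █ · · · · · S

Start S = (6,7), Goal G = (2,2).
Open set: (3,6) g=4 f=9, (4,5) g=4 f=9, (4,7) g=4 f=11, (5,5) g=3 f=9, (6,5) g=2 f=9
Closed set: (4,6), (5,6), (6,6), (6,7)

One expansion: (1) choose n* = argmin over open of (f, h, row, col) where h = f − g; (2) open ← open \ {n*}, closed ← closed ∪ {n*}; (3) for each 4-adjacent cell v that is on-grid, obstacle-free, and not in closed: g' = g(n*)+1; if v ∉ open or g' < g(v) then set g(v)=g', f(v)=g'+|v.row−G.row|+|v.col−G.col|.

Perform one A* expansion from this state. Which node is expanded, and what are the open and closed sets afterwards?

expanded=(3,6); open=[(3,5) g=5 f=9, (3,7) g=5 f=11, (4,5) g=4 f=9, (4,7) g=4 f=11, (5,5) g=3 f=9, (6,5) g=2 f=9]; closed=[(3,6), (4,6), (5,6), (6,6), (6,7)]

step 1: expand (3,6) (f=9, h=5) → closed; open now [(3,5) g=5 f=9, (3,7) g=5 f=11, (4,5) g=4 f=9, (4,7) g=4 f=11, (5,5) g=3 f=9, (6,5) g=2 f=9]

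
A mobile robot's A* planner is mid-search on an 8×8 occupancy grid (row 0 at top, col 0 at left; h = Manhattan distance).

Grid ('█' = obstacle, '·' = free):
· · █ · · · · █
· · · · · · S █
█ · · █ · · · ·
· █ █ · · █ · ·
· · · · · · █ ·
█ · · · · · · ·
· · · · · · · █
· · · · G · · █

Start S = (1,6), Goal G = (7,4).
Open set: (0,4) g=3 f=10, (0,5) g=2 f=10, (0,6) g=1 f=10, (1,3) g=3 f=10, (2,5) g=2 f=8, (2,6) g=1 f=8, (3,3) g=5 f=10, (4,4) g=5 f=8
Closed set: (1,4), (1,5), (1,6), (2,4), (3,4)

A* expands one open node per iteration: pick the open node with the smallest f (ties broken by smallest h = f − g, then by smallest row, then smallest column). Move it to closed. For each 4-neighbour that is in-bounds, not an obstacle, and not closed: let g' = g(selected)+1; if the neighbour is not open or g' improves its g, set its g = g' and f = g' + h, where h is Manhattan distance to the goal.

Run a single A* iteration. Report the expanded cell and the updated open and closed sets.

expanded=(4,4); open=[(0,4) g=3 f=10, (0,5) g=2 f=10, (0,6) g=1 f=10, (1,3) g=3 f=10, (2,5) g=2 f=8, (2,6) g=1 f=8, (3,3) g=5 f=10, (4,3) g=6 f=10, (4,5) g=6 f=10, (5,4) g=6 f=8]; closed=[(1,4), (1,5), (1,6), (2,4), (3,4), (4,4)]

step 1: expand (4,4) (f=8, h=3) → closed; open now [(0,4) g=3 f=10, (0,5) g=2 f=10, (0,6) g=1 f=10, (1,3) g=3 f=10, (2,5) g=2 f=8, (2,6) g=1 f=8, (3,3) g=5 f=10, (4,3) g=6 f=10, (4,5) g=6 f=10, (5,4) g=6 f=8]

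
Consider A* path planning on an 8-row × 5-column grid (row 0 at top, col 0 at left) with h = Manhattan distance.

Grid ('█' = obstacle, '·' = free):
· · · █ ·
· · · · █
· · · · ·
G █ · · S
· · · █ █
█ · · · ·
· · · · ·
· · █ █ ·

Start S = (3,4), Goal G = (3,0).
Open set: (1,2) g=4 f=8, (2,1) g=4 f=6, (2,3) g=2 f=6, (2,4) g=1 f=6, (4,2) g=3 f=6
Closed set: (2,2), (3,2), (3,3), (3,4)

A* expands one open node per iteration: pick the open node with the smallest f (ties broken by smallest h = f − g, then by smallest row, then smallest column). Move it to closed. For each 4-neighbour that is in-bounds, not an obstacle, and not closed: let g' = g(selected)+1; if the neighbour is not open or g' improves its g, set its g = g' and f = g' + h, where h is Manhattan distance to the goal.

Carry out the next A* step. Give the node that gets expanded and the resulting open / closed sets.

expanded=(2,1); open=[(1,1) g=5 f=8, (1,2) g=4 f=8, (2,0) g=5 f=6, (2,3) g=2 f=6, (2,4) g=1 f=6, (4,2) g=3 f=6]; closed=[(2,1), (2,2), (3,2), (3,3), (3,4)]

step 1: expand (2,1) (f=6, h=2) → closed; open now [(1,1) g=5 f=8, (1,2) g=4 f=8, (2,0) g=5 f=6, (2,3) g=2 f=6, (2,4) g=1 f=6, (4,2) g=3 f=6]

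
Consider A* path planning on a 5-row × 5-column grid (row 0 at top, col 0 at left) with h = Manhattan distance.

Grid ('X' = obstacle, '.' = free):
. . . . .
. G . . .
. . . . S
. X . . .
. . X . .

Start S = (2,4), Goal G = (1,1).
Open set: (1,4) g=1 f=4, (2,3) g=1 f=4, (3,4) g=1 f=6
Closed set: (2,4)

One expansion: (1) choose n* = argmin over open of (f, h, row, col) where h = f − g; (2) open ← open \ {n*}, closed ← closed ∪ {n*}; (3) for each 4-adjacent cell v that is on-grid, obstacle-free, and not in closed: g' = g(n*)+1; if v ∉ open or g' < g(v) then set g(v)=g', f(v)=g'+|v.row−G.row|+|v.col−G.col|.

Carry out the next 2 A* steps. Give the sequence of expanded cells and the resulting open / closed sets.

order=[(1,4) → (1,3)]; open=[(0,3) g=3 f=6, (0,4) g=2 f=6, (1,2) g=3 f=4, (2,3) g=1 f=4, (3,4) g=1 f=6]; closed=[(1,3), (1,4), (2,4)]

step 1: expand (1,4) (f=4, h=3) → closed; open now [(0,4) g=2 f=6, (1,3) g=2 f=4, (2,3) g=1 f=4, (3,4) g=1 f=6]
step 2: expand (1,3) (f=4, h=2) → closed; open now [(0,3) g=3 f=6, (0,4) g=2 f=6, (1,2) g=3 f=4, (2,3) g=1 f=4, (3,4) g=1 f=6]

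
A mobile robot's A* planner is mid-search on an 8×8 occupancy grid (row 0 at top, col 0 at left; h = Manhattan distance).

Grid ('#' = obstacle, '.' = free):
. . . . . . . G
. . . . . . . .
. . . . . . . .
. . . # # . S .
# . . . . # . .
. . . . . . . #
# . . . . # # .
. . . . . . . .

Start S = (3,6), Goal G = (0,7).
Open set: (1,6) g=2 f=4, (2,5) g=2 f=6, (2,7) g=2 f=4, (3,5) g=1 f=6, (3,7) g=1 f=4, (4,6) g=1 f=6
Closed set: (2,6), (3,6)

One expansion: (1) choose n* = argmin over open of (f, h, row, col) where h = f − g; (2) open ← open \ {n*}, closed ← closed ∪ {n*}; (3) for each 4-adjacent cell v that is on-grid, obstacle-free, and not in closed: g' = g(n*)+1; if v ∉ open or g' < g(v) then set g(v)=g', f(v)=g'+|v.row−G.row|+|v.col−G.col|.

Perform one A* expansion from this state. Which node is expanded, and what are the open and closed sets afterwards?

step 1: expand (1,6) (f=4, h=2) → closed; open now [(0,6) g=3 f=4, (1,5) g=3 f=6, (1,7) g=3 f=4, (2,5) g=2 f=6, (2,7) g=2 f=4, (3,5) g=1 f=6, (3,7) g=1 f=4, (4,6) g=1 f=6]

expanded=(1,6); open=[(0,6) g=3 f=4, (1,5) g=3 f=6, (1,7) g=3 f=4, (2,5) g=2 f=6, (2,7) g=2 f=4, (3,5) g=1 f=6, (3,7) g=1 f=4, (4,6) g=1 f=6]; closed=[(1,6), (2,6), (3,6)]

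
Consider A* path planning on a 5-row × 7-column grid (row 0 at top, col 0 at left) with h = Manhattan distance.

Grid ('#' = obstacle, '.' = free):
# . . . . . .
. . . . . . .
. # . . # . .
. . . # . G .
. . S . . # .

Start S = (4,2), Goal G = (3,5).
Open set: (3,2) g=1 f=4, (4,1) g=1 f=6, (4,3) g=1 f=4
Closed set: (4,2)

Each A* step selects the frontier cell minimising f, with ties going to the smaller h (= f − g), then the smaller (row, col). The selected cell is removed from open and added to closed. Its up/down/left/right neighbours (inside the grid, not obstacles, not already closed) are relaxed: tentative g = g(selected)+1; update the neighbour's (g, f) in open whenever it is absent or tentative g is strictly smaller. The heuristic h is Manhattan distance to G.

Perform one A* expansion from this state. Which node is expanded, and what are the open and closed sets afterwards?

expanded=(3,2); open=[(2,2) g=2 f=6, (3,1) g=2 f=6, (4,1) g=1 f=6, (4,3) g=1 f=4]; closed=[(3,2), (4,2)]

step 1: expand (3,2) (f=4, h=3) → closed; open now [(2,2) g=2 f=6, (3,1) g=2 f=6, (4,1) g=1 f=6, (4,3) g=1 f=4]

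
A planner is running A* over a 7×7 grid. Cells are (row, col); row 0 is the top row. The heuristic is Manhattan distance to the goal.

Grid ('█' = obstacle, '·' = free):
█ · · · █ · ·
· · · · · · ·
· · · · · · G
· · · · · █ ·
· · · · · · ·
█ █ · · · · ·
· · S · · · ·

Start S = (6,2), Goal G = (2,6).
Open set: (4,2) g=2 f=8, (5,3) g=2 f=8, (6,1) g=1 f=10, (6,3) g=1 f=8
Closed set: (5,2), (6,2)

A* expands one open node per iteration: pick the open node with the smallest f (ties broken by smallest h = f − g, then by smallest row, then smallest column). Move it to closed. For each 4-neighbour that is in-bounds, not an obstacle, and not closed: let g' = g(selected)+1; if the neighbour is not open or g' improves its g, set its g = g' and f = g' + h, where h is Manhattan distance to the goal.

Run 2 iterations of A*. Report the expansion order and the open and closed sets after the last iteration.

order=[(4,2) → (3,2)]; open=[(2,2) g=4 f=8, (3,1) g=4 f=10, (3,3) g=4 f=8, (4,1) g=3 f=10, (4,3) g=3 f=8, (5,3) g=2 f=8, (6,1) g=1 f=10, (6,3) g=1 f=8]; closed=[(3,2), (4,2), (5,2), (6,2)]

step 1: expand (4,2) (f=8, h=6) → closed; open now [(3,2) g=3 f=8, (4,1) g=3 f=10, (4,3) g=3 f=8, (5,3) g=2 f=8, (6,1) g=1 f=10, (6,3) g=1 f=8]
step 2: expand (3,2) (f=8, h=5) → closed; open now [(2,2) g=4 f=8, (3,1) g=4 f=10, (3,3) g=4 f=8, (4,1) g=3 f=10, (4,3) g=3 f=8, (5,3) g=2 f=8, (6,1) g=1 f=10, (6,3) g=1 f=8]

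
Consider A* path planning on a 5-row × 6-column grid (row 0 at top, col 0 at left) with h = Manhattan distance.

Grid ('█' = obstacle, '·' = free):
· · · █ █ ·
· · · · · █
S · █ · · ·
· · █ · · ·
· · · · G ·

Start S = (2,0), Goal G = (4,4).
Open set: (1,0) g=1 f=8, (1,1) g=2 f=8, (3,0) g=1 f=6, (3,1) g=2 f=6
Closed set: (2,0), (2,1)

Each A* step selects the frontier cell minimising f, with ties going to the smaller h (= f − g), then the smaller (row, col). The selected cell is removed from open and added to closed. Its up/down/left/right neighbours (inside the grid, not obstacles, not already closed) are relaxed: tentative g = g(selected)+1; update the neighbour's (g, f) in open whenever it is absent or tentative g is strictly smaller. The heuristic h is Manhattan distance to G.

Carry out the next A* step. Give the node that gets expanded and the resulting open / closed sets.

step 1: expand (3,1) (f=6, h=4) → closed; open now [(1,0) g=1 f=8, (1,1) g=2 f=8, (3,0) g=1 f=6, (4,1) g=3 f=6]

expanded=(3,1); open=[(1,0) g=1 f=8, (1,1) g=2 f=8, (3,0) g=1 f=6, (4,1) g=3 f=6]; closed=[(2,0), (2,1), (3,1)]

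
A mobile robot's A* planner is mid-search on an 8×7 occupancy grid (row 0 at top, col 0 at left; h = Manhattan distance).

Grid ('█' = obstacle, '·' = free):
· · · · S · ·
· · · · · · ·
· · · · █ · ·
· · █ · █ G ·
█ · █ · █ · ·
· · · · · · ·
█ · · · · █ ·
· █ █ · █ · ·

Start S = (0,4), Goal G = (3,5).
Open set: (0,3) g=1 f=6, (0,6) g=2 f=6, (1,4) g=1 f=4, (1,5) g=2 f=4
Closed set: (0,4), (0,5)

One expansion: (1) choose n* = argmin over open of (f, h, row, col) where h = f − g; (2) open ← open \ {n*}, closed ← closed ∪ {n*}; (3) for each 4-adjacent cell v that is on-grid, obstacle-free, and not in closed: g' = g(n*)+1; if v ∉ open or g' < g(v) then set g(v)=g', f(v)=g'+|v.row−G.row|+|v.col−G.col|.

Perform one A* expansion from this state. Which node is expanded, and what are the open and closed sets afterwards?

step 1: expand (1,5) (f=4, h=2) → closed; open now [(0,3) g=1 f=6, (0,6) g=2 f=6, (1,4) g=1 f=4, (1,6) g=3 f=6, (2,5) g=3 f=4]

expanded=(1,5); open=[(0,3) g=1 f=6, (0,6) g=2 f=6, (1,4) g=1 f=4, (1,6) g=3 f=6, (2,5) g=3 f=4]; closed=[(0,4), (0,5), (1,5)]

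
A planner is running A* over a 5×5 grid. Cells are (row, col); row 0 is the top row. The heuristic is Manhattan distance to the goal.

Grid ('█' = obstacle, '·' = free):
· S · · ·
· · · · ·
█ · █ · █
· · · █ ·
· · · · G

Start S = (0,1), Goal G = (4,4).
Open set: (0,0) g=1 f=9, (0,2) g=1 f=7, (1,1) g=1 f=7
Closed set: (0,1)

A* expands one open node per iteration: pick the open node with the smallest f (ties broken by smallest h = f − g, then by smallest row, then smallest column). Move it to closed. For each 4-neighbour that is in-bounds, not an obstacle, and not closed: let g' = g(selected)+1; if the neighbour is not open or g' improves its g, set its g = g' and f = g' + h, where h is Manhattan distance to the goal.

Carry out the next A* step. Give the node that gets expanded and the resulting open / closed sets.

step 1: expand (0,2) (f=7, h=6) → closed; open now [(0,0) g=1 f=9, (0,3) g=2 f=7, (1,1) g=1 f=7, (1,2) g=2 f=7]

expanded=(0,2); open=[(0,0) g=1 f=9, (0,3) g=2 f=7, (1,1) g=1 f=7, (1,2) g=2 f=7]; closed=[(0,1), (0,2)]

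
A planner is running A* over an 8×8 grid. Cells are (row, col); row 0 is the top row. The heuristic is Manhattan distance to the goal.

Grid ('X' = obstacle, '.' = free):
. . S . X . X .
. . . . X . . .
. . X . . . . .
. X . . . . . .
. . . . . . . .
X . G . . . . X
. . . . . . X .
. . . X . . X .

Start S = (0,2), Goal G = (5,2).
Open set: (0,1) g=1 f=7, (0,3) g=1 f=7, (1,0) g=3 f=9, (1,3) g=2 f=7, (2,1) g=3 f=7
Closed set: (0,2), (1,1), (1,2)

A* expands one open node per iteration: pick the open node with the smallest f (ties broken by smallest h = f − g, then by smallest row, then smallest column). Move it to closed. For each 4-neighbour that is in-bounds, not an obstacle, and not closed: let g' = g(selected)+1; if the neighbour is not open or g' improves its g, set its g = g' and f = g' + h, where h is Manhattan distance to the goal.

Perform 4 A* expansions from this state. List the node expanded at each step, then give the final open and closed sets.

order=[(2,1) → (1,3) → (2,3) → (3,3)]; open=[(0,1) g=1 f=7, (0,3) g=1 f=7, (1,0) g=3 f=9, (2,0) g=4 f=9, (2,4) g=4 f=9, (3,2) g=5 f=7, (3,4) g=5 f=9, (4,3) g=5 f=7]; closed=[(0,2), (1,1), (1,2), (1,3), (2,1), (2,3), (3,3)]

step 1: expand (2,1) (f=7, h=4) → closed; open now [(0,1) g=1 f=7, (0,3) g=1 f=7, (1,0) g=3 f=9, (1,3) g=2 f=7, (2,0) g=4 f=9]
step 2: expand (1,3) (f=7, h=5) → closed; open now [(0,1) g=1 f=7, (0,3) g=1 f=7, (1,0) g=3 f=9, (2,0) g=4 f=9, (2,3) g=3 f=7]
step 3: expand (2,3) (f=7, h=4) → closed; open now [(0,1) g=1 f=7, (0,3) g=1 f=7, (1,0) g=3 f=9, (2,0) g=4 f=9, (2,4) g=4 f=9, (3,3) g=4 f=7]
step 4: expand (3,3) (f=7, h=3) → closed; open now [(0,1) g=1 f=7, (0,3) g=1 f=7, (1,0) g=3 f=9, (2,0) g=4 f=9, (2,4) g=4 f=9, (3,2) g=5 f=7, (3,4) g=5 f=9, (4,3) g=5 f=7]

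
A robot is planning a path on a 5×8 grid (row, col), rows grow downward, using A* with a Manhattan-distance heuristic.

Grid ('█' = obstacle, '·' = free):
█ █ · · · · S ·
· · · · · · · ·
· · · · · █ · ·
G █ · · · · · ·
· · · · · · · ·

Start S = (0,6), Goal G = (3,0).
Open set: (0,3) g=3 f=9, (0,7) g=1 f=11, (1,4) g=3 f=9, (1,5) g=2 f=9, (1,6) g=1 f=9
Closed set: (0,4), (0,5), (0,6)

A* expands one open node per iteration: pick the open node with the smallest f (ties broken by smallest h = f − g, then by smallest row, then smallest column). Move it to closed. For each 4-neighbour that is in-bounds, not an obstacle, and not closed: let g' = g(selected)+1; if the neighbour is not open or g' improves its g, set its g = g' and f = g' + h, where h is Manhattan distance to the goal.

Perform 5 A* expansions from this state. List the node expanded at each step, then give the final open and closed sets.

order=[(0,3) → (0,2) → (1,2) → (1,1) → (1,0)]; open=[(0,7) g=1 f=11, (1,3) g=4 f=9, (1,4) g=3 f=9, (1,5) g=2 f=9, (1,6) g=1 f=9, (2,0) g=8 f=9, (2,1) g=7 f=9, (2,2) g=6 f=9]; closed=[(0,2), (0,3), (0,4), (0,5), (0,6), (1,0), (1,1), (1,2)]

step 1: expand (0,3) (f=9, h=6) → closed; open now [(0,2) g=4 f=9, (0,7) g=1 f=11, (1,3) g=4 f=9, (1,4) g=3 f=9, (1,5) g=2 f=9, (1,6) g=1 f=9]
step 2: expand (0,2) (f=9, h=5) → closed; open now [(0,7) g=1 f=11, (1,2) g=5 f=9, (1,3) g=4 f=9, (1,4) g=3 f=9, (1,5) g=2 f=9, (1,6) g=1 f=9]
step 3: expand (1,2) (f=9, h=4) → closed; open now [(0,7) g=1 f=11, (1,1) g=6 f=9, (1,3) g=4 f=9, (1,4) g=3 f=9, (1,5) g=2 f=9, (1,6) g=1 f=9, (2,2) g=6 f=9]
step 4: expand (1,1) (f=9, h=3) → closed; open now [(0,7) g=1 f=11, (1,0) g=7 f=9, (1,3) g=4 f=9, (1,4) g=3 f=9, (1,5) g=2 f=9, (1,6) g=1 f=9, (2,1) g=7 f=9, (2,2) g=6 f=9]
step 5: expand (1,0) (f=9, h=2) → closed; open now [(0,7) g=1 f=11, (1,3) g=4 f=9, (1,4) g=3 f=9, (1,5) g=2 f=9, (1,6) g=1 f=9, (2,0) g=8 f=9, (2,1) g=7 f=9, (2,2) g=6 f=9]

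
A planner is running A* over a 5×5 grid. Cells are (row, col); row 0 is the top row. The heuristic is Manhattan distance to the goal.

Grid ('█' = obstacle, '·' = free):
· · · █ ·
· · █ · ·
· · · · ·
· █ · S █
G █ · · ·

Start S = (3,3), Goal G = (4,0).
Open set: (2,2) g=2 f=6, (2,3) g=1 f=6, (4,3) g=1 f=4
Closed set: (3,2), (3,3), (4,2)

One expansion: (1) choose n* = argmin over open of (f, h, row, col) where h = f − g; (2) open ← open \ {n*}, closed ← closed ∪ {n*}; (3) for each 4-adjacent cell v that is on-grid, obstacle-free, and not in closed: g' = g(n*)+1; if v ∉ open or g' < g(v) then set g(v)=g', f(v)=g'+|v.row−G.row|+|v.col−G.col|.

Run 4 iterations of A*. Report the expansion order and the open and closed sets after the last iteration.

step 1: expand (4,3) (f=4, h=3) → closed; open now [(2,2) g=2 f=6, (2,3) g=1 f=6, (4,4) g=2 f=6]
step 2: expand (2,2) (f=6, h=4) → closed; open now [(2,1) g=3 f=6, (2,3) g=1 f=6, (4,4) g=2 f=6]
step 3: expand (2,1) (f=6, h=3) → closed; open now [(1,1) g=4 f=8, (2,0) g=4 f=6, (2,3) g=1 f=6, (4,4) g=2 f=6]
step 4: expand (2,0) (f=6, h=2) → closed; open now [(1,0) g=5 f=8, (1,1) g=4 f=8, (2,3) g=1 f=6, (3,0) g=5 f=6, (4,4) g=2 f=6]

order=[(4,3) → (2,2) → (2,1) → (2,0)]; open=[(1,0) g=5 f=8, (1,1) g=4 f=8, (2,3) g=1 f=6, (3,0) g=5 f=6, (4,4) g=2 f=6]; closed=[(2,0), (2,1), (2,2), (3,2), (3,3), (4,2), (4,3)]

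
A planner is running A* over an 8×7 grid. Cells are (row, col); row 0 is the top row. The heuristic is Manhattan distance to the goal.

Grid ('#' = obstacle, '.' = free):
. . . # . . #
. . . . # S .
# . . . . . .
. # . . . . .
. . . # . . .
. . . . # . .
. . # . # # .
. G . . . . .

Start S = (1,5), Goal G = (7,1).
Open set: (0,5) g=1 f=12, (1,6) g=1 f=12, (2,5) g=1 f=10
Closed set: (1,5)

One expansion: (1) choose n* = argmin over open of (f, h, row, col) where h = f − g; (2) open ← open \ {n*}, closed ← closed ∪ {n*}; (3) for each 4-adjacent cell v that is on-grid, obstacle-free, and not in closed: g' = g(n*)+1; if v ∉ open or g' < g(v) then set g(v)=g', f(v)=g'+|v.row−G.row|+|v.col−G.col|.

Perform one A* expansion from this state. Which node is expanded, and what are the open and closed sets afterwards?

step 1: expand (2,5) (f=10, h=9) → closed; open now [(0,5) g=1 f=12, (1,6) g=1 f=12, (2,4) g=2 f=10, (2,6) g=2 f=12, (3,5) g=2 f=10]

expanded=(2,5); open=[(0,5) g=1 f=12, (1,6) g=1 f=12, (2,4) g=2 f=10, (2,6) g=2 f=12, (3,5) g=2 f=10]; closed=[(1,5), (2,5)]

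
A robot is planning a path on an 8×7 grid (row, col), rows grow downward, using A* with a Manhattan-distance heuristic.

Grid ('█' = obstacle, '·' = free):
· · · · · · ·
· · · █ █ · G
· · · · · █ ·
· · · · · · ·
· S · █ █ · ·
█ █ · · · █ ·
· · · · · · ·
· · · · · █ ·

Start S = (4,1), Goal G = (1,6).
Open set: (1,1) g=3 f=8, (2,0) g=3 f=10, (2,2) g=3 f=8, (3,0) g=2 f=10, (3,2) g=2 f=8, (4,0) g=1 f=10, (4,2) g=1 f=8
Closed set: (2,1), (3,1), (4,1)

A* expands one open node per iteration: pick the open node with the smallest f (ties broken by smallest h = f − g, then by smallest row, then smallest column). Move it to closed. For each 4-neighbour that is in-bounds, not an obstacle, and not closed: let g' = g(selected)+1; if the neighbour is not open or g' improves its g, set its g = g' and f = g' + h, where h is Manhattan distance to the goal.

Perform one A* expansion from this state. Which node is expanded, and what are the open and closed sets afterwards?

expanded=(1,1); open=[(0,1) g=4 f=10, (1,0) g=4 f=10, (1,2) g=4 f=8, (2,0) g=3 f=10, (2,2) g=3 f=8, (3,0) g=2 f=10, (3,2) g=2 f=8, (4,0) g=1 f=10, (4,2) g=1 f=8]; closed=[(1,1), (2,1), (3,1), (4,1)]

step 1: expand (1,1) (f=8, h=5) → closed; open now [(0,1) g=4 f=10, (1,0) g=4 f=10, (1,2) g=4 f=8, (2,0) g=3 f=10, (2,2) g=3 f=8, (3,0) g=2 f=10, (3,2) g=2 f=8, (4,0) g=1 f=10, (4,2) g=1 f=8]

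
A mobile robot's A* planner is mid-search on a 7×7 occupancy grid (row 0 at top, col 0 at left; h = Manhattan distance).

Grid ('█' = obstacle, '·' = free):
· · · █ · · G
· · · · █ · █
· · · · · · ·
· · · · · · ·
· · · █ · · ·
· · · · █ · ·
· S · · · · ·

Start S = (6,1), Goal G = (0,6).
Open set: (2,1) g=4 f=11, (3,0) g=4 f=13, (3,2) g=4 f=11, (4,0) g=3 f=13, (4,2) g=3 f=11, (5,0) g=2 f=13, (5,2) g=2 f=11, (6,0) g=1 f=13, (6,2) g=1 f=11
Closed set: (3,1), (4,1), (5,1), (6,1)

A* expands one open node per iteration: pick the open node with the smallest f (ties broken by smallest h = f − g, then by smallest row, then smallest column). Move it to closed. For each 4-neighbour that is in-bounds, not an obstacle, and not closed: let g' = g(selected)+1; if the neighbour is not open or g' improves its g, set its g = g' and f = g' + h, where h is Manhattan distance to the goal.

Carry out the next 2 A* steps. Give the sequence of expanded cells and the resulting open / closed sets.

order=[(2,1) → (1,1)]; open=[(0,1) g=6 f=11, (1,0) g=6 f=13, (1,2) g=6 f=11, (2,0) g=5 f=13, (2,2) g=5 f=11, (3,0) g=4 f=13, (3,2) g=4 f=11, (4,0) g=3 f=13, (4,2) g=3 f=11, (5,0) g=2 f=13, (5,2) g=2 f=11, (6,0) g=1 f=13, (6,2) g=1 f=11]; closed=[(1,1), (2,1), (3,1), (4,1), (5,1), (6,1)]

step 1: expand (2,1) (f=11, h=7) → closed; open now [(1,1) g=5 f=11, (2,0) g=5 f=13, (2,2) g=5 f=11, (3,0) g=4 f=13, (3,2) g=4 f=11, (4,0) g=3 f=13, (4,2) g=3 f=11, (5,0) g=2 f=13, (5,2) g=2 f=11, (6,0) g=1 f=13, (6,2) g=1 f=11]
step 2: expand (1,1) (f=11, h=6) → closed; open now [(0,1) g=6 f=11, (1,0) g=6 f=13, (1,2) g=6 f=11, (2,0) g=5 f=13, (2,2) g=5 f=11, (3,0) g=4 f=13, (3,2) g=4 f=11, (4,0) g=3 f=13, (4,2) g=3 f=11, (5,0) g=2 f=13, (5,2) g=2 f=11, (6,0) g=1 f=13, (6,2) g=1 f=11]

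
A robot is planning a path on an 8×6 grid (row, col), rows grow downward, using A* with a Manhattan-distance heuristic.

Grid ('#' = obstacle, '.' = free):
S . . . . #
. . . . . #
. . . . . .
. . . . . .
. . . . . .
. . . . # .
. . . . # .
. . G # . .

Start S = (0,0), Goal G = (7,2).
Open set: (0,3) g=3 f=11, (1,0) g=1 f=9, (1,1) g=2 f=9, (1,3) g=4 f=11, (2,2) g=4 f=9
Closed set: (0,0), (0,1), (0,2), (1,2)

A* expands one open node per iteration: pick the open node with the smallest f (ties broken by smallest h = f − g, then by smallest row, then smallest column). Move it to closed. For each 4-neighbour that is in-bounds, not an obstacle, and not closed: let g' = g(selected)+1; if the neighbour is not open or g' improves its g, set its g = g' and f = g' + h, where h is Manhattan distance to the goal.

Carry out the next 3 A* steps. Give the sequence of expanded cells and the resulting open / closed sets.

step 1: expand (2,2) (f=9, h=5) → closed; open now [(0,3) g=3 f=11, (1,0) g=1 f=9, (1,1) g=2 f=9, (1,3) g=4 f=11, (2,1) g=5 f=11, (2,3) g=5 f=11, (3,2) g=5 f=9]
step 2: expand (3,2) (f=9, h=4) → closed; open now [(0,3) g=3 f=11, (1,0) g=1 f=9, (1,1) g=2 f=9, (1,3) g=4 f=11, (2,1) g=5 f=11, (2,3) g=5 f=11, (3,1) g=6 f=11, (3,3) g=6 f=11, (4,2) g=6 f=9]
step 3: expand (4,2) (f=9, h=3) → closed; open now [(0,3) g=3 f=11, (1,0) g=1 f=9, (1,1) g=2 f=9, (1,3) g=4 f=11, (2,1) g=5 f=11, (2,3) g=5 f=11, (3,1) g=6 f=11, (3,3) g=6 f=11, (4,1) g=7 f=11, (4,3) g=7 f=11, (5,2) g=7 f=9]

order=[(2,2) → (3,2) → (4,2)]; open=[(0,3) g=3 f=11, (1,0) g=1 f=9, (1,1) g=2 f=9, (1,3) g=4 f=11, (2,1) g=5 f=11, (2,3) g=5 f=11, (3,1) g=6 f=11, (3,3) g=6 f=11, (4,1) g=7 f=11, (4,3) g=7 f=11, (5,2) g=7 f=9]; closed=[(0,0), (0,1), (0,2), (1,2), (2,2), (3,2), (4,2)]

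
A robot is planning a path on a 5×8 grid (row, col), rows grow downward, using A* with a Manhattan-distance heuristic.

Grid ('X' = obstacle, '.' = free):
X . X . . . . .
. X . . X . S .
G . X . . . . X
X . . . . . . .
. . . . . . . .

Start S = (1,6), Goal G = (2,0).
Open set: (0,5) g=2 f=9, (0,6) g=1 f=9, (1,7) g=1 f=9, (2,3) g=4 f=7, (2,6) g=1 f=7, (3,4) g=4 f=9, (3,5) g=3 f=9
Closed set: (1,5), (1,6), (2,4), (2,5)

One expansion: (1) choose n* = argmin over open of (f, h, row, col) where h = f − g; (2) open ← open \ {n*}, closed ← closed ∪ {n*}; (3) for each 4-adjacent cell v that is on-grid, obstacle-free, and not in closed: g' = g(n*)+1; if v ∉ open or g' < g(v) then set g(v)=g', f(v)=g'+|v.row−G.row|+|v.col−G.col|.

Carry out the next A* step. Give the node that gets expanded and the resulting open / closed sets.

step 1: expand (2,3) (f=7, h=3) → closed; open now [(0,5) g=2 f=9, (0,6) g=1 f=9, (1,3) g=5 f=9, (1,7) g=1 f=9, (2,6) g=1 f=7, (3,3) g=5 f=9, (3,4) g=4 f=9, (3,5) g=3 f=9]

expanded=(2,3); open=[(0,5) g=2 f=9, (0,6) g=1 f=9, (1,3) g=5 f=9, (1,7) g=1 f=9, (2,6) g=1 f=7, (3,3) g=5 f=9, (3,4) g=4 f=9, (3,5) g=3 f=9]; closed=[(1,5), (1,6), (2,3), (2,4), (2,5)]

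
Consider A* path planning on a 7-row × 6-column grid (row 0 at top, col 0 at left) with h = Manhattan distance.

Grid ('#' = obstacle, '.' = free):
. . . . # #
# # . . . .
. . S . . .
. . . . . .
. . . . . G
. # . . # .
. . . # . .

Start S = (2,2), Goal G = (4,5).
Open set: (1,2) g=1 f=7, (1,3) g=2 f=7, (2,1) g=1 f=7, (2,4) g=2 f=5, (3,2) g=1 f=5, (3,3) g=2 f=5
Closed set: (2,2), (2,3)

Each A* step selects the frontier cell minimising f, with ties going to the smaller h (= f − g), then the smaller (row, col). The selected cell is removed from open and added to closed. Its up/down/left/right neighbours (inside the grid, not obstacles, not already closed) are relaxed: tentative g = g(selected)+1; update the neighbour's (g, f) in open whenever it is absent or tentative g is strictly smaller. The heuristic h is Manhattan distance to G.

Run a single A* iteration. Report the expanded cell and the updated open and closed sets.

step 1: expand (2,4) (f=5, h=3) → closed; open now [(1,2) g=1 f=7, (1,3) g=2 f=7, (1,4) g=3 f=7, (2,1) g=1 f=7, (2,5) g=3 f=5, (3,2) g=1 f=5, (3,3) g=2 f=5, (3,4) g=3 f=5]

expanded=(2,4); open=[(1,2) g=1 f=7, (1,3) g=2 f=7, (1,4) g=3 f=7, (2,1) g=1 f=7, (2,5) g=3 f=5, (3,2) g=1 f=5, (3,3) g=2 f=5, (3,4) g=3 f=5]; closed=[(2,2), (2,3), (2,4)]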